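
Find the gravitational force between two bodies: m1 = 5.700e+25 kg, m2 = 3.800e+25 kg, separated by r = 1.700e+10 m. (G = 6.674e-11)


F = G*m1*m2/r^2 = 6.674e-11 * 5.700e+25 * 3.800e+25 / (1.700e+10)^2 = 6.674e-11 * 2.166e+51 / 2.890e+20 = 5.002e+20

5.002e+20 N


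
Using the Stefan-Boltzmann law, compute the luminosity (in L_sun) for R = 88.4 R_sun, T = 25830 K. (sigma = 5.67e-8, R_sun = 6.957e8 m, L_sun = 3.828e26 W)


R = 88.4 * 6.957e8 m = 6.149988e+10 m. L = 4*pi*R^2*sigma*T^4 = 4*pi*(6.149988e+10)^2 * 5.67e-8 * 25830^4 = 1.199607257e+33 W. L/L_sun = 1.199607257e+33 / 3.828e26 = 3.134e+06

3.134e+06 L_sun


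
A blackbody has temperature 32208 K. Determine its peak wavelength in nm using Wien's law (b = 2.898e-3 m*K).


lam_max = b / T = 2.898e-3 / 32208 = 8.998e-08 m = 89.9776 nm

89.9776 nm


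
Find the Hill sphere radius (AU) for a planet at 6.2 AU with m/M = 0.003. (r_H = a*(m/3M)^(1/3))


r_H = a * (m/3M)^(1/3) = 6.2 * (0.003/3)^(1/3) = 0.62

0.62 AU


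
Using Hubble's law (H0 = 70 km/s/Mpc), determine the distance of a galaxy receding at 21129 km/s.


d = v / H0 = 21129 / 70 = 301.8429

301.8429 Mpc


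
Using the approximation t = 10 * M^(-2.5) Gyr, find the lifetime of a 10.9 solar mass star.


t = 10 * M^(-2.5) = 10 * 10.9^(-2.5) = 0.0255

0.0255 Gyr


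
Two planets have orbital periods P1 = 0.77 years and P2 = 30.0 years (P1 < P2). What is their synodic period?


1/P_syn = |1/P1 - 1/P2| = |1/0.77 - 1/30.0| => P_syn = 0.7903

0.7903 years


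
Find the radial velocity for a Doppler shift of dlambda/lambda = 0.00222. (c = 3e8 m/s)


v = (dlambda/lambda) * c = 0.00222 * 3e8 = 666000.0

666000.0 m/s


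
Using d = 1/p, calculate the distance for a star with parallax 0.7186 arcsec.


d = 1/p = 1/0.7186 = 1.3916

1.3916 pc


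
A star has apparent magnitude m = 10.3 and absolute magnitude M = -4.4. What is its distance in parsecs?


d = 10^((m - M + 5)/5) = 10^((10.3 - -4.4 + 5)/5) = 8709.6359

8709.6359 pc


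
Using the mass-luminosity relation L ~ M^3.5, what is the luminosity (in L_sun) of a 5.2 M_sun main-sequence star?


L/L_sun = (M/M_sun)^3.5 = 5.2^3.5 = 320.6356

320.6356 L_sun


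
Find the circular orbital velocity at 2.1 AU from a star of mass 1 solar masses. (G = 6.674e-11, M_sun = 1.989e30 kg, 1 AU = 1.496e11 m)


v = sqrt(GM/r) = sqrt(6.674e-11 * 1.989e+30 / 3.142e+11) = 20555.8315

20555.8315 m/s


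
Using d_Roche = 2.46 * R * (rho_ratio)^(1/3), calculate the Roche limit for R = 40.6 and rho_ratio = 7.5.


d_Roche = 2.46 * 40.6 * 7.5^(1/3) = 195.5007

195.5007


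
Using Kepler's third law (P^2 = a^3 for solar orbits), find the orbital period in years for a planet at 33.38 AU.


P = a^(3/2) = 33.38^1.5 = 192.8544

192.8544 years


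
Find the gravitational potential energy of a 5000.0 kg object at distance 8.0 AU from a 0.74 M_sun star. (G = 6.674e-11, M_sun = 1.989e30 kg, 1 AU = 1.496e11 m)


M = 0.74 * 1.989e30 kg = 1.47186e+30 kg; r = 8.0 AU * 1.496e11 m/AU = 1.1968e+12 m. U = -GM*m/r = -(6.674e-11 * 1.47186e+30 * 5000.0) / 1.1968e+12 = -4.104e+11

-4.104e+11 J


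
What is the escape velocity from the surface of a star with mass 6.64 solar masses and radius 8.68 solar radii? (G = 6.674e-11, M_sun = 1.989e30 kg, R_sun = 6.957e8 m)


M = 6.64 * 1.989e30 kg = 1.320696e+31 kg; R = 8.68 * 6.957e8 m = 6.038676e+09 m. v_esc = sqrt(2GM/R) = sqrt(2 * 6.674e-11 * 1.320696e+31 / 6.038676e+09) = 540304.6012

540304.6012 m/s


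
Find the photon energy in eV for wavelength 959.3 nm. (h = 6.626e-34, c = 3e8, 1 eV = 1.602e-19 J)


E = hc/lambda = 6.626e-34 * 3e8 / 9.593e-07 = 2.072e-19 J = 1.2935 eV

1.2935 eV


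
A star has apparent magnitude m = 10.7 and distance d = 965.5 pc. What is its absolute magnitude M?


M = m - 5*log10(d) + 5 = 10.7 - 5*log10(965.5) + 5 = 0.7762

0.7762


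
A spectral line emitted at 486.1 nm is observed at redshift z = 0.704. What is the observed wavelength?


lam_obs = lam_emit * (1 + z) = 486.1 * (1 + 0.704) = 828.3144

828.3144 nm


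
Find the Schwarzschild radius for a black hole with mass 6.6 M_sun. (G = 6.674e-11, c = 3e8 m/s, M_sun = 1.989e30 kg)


M = 6.6 * 1.989e30 kg = 1.31274e+31 kg. rs = 2GM/c^2 = 2 * 6.674e-11 * 1.31274e+31 / (3e8)^2 = 19469.3928

19469.3928 m


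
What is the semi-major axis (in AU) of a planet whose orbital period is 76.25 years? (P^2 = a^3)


a = P^(2/3) = 76.25^(2/3) = 17.9815

17.9815 AU


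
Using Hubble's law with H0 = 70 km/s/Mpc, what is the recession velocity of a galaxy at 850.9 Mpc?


v = H0 * d = 70 * 850.9 = 59563.0

59563.0 km/s


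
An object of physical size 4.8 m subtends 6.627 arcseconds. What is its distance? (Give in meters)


D = size / theta_rad, theta_rad = 6.627 * pi/(180*3600) = 3.213e-05, D = 149399.588

149399.588 m


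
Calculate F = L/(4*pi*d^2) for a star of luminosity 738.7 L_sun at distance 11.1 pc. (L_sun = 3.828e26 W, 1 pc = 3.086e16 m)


F = L / (4*pi*d^2) = 2.828e+29 / (4*pi*(3.425e+17)^2) = 1.918e-07

1.918e-07 W/m^2


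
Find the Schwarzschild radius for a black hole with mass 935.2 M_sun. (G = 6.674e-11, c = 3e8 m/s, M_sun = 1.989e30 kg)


M = 935.2 * 1.989e30 kg = 1.8601128e+33 kg. rs = 2GM/c^2 = 2 * 6.674e-11 * 1.8601128e+33 / (3e8)^2 = 2.759e+06

2.759e+06 m


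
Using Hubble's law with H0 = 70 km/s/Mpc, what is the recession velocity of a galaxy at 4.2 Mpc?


v = H0 * d = 70 * 4.2 = 294.0

294.0 km/s


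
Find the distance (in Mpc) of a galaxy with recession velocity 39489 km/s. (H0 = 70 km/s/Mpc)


d = v / H0 = 39489 / 70 = 564.1286

564.1286 Mpc


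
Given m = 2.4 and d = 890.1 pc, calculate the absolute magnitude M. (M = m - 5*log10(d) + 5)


M = m - 5*log10(d) + 5 = 2.4 - 5*log10(890.1) + 5 = -7.3472

-7.3472


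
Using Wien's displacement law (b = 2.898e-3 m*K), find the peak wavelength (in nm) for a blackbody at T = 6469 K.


lam_max = b / T = 2.898e-3 / 6469 = 4.480e-07 m = 447.9827 nm

447.9827 nm


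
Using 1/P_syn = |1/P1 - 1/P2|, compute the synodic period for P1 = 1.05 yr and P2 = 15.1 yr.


1/P_syn = |1/P1 - 1/P2| = |1/1.05 - 1/15.1| => P_syn = 1.1285

1.1285 years


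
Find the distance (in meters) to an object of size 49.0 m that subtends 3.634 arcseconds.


D = size / theta_rad, theta_rad = 3.634 * pi/(180*3600) = 1.762e-05, D = 2.781e+06

2.781e+06 m


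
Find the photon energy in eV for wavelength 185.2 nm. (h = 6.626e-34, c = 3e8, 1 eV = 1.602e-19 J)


E = hc/lambda = 6.626e-34 * 3e8 / 1.852e-07 = 1.073e-18 J = 6.6999 eV

6.6999 eV


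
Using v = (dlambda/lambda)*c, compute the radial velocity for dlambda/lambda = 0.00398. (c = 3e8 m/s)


v = (dlambda/lambda) * c = 0.00398 * 3e8 = 1.194e+06

1.194e+06 m/s


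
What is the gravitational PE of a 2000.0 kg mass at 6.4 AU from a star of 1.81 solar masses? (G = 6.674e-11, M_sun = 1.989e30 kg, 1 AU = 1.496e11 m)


M = 1.81 * 1.989e30 kg = 3.60009e+30 kg; r = 6.4 AU * 1.496e11 m/AU = 9.5744e+11 m. U = -GM*m/r = -(6.674e-11 * 3.60009e+30 * 2000.0) / 9.5744e+11 = -5.019e+11

-5.019e+11 J


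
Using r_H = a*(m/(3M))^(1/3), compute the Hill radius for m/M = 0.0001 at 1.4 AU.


r_H = a * (m/3M)^(1/3) = 1.4 * (0.0001/3)^(1/3) = 0.0451

0.0451 AU


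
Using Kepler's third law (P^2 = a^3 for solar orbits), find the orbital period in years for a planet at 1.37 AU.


P = a^(3/2) = 1.37^1.5 = 1.6035

1.6035 years


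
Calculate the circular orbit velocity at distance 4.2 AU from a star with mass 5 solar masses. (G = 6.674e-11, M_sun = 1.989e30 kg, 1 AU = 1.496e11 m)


v = sqrt(GM/r) = sqrt(6.674e-11 * 9.945e+30 / 6.283e+11) = 32501.6233

32501.6233 m/s


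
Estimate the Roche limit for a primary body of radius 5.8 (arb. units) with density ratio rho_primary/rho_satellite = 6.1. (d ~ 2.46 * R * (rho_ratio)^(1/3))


d_Roche = 2.46 * 5.8 * 6.1^(1/3) = 26.0699

26.0699


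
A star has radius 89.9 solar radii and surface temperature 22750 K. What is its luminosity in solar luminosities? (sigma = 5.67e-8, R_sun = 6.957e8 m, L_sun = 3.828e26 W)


R = 89.9 * 6.957e8 m = 6.254343e+10 m. L = 4*pi*R^2*sigma*T^4 = 4*pi*(6.254343e+10)^2 * 5.67e-8 * 22750^4 = 7.465895676e+32 W. L/L_sun = 7.465895676e+32 / 3.828e26 = 1.950e+06

1.950e+06 L_sun


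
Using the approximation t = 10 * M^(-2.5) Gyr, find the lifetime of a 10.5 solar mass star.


t = 10 * M^(-2.5) = 10 * 10.5^(-2.5) = 0.028

0.028 Gyr


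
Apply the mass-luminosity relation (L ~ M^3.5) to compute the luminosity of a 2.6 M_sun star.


L/L_sun = (M/M_sun)^3.5 = 2.6^3.5 = 28.3404

28.3404 L_sun


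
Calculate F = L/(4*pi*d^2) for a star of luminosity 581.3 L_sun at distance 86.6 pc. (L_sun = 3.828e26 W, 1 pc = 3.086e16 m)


F = L / (4*pi*d^2) = 2.225e+29 / (4*pi*(2.672e+18)^2) = 2.479e-09

2.479e-09 W/m^2


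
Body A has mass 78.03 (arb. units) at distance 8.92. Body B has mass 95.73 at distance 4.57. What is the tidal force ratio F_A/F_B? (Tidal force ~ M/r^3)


Ratio = (M1/r1^3) / (M2/r2^3) = (78.03/8.92^3) / (95.73/4.57^3) = 0.1096

0.1096


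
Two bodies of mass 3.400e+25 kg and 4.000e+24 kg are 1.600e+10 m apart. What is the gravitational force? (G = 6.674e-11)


F = G*m1*m2/r^2 = 6.674e-11 * 3.400e+25 * 4.000e+24 / (1.600e+10)^2 = 6.674e-11 * 1.360e+50 / 2.560e+20 = 3.546e+19

3.546e+19 N


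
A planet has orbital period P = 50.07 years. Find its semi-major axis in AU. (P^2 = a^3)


a = P^(2/3) = 50.07^(2/3) = 13.5848

13.5848 AU


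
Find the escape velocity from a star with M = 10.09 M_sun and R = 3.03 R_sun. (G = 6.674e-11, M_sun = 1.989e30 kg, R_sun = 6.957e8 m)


M = 10.09 * 1.989e30 kg = 2.006901e+31 kg; R = 3.03 * 6.957e8 m = 2.107971e+09 m. v_esc = sqrt(2GM/R) = sqrt(2 * 6.674e-11 * 2.006901e+31 / 2.107971e+09) = 1.127e+06

1.127e+06 m/s


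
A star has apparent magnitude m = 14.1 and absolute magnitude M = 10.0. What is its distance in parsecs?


d = 10^((m - M + 5)/5) = 10^((14.1 - 10.0 + 5)/5) = 66.0693

66.0693 pc


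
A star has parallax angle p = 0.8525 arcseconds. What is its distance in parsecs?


d = 1/p = 1/0.8525 = 1.173

1.173 pc


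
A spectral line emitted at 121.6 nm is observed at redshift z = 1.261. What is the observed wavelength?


lam_obs = lam_emit * (1 + z) = 121.6 * (1 + 1.261) = 274.9376

274.9376 nm


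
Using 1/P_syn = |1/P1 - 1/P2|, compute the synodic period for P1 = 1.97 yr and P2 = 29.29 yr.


1/P_syn = |1/P1 - 1/P2| = |1/1.97 - 1/29.29| => P_syn = 2.1121

2.1121 years


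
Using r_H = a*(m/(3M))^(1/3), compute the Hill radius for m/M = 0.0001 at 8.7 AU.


r_H = a * (m/3M)^(1/3) = 8.7 * (0.0001/3)^(1/3) = 0.28

0.28 AU


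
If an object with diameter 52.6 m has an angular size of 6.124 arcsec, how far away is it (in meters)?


D = size / theta_rad, theta_rad = 6.124 * pi/(180*3600) = 2.969e-05, D = 1.772e+06

1.772e+06 m


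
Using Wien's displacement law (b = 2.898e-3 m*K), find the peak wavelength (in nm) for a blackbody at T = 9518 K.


lam_max = b / T = 2.898e-3 / 9518 = 3.045e-07 m = 304.4757 nm

304.4757 nm


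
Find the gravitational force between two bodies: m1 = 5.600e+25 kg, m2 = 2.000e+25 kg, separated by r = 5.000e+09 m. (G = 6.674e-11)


F = G*m1*m2/r^2 = 6.674e-11 * 5.600e+25 * 2.000e+25 / (5.000e+09)^2 = 6.674e-11 * 1.120e+51 / 2.500e+19 = 2.990e+21

2.990e+21 N


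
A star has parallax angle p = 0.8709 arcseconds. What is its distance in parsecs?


d = 1/p = 1/0.8709 = 1.1482

1.1482 pc


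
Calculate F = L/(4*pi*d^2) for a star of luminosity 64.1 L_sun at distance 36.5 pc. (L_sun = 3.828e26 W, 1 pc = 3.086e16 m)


F = L / (4*pi*d^2) = 2.454e+28 / (4*pi*(1.126e+18)^2) = 1.539e-09

1.539e-09 W/m^2


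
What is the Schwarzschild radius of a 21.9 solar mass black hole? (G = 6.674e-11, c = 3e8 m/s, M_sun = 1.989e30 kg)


M = 21.9 * 1.989e30 kg = 4.35591e+31 kg. rs = 2GM/c^2 = 2 * 6.674e-11 * 4.35591e+31 / (3e8)^2 = 64602.9852

64602.9852 m


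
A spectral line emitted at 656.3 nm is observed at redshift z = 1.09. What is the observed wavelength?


lam_obs = lam_emit * (1 + z) = 656.3 * (1 + 1.09) = 1371.667

1371.667 nm


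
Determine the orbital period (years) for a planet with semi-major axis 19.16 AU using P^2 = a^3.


P = a^(3/2) = 19.16^1.5 = 83.8674

83.8674 years


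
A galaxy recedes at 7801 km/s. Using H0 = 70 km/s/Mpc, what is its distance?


d = v / H0 = 7801 / 70 = 111.4429

111.4429 Mpc


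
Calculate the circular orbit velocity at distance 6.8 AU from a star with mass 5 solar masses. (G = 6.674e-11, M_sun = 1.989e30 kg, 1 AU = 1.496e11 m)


v = sqrt(GM/r) = sqrt(6.674e-11 * 9.945e+30 / 1.017e+12) = 25543.1963

25543.1963 m/s


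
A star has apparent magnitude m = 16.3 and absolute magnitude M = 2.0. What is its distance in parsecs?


d = 10^((m - M + 5)/5) = 10^((16.3 - 2.0 + 5)/5) = 7244.3596

7244.3596 pc


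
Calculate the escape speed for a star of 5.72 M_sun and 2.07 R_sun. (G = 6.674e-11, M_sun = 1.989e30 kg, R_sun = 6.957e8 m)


M = 5.72 * 1.989e30 kg = 1.137708e+31 kg; R = 2.07 * 6.957e8 m = 1.440099e+09 m. v_esc = sqrt(2GM/R) = sqrt(2 * 6.674e-11 * 1.137708e+31 / 1.440099e+09) = 1.027e+06

1.027e+06 m/s


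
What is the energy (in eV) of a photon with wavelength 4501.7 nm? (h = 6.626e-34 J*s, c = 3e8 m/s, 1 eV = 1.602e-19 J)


E = hc/lambda = 6.626e-34 * 3e8 / 4.502e-06 = 4.416e-20 J = 0.2756 eV

0.2756 eV


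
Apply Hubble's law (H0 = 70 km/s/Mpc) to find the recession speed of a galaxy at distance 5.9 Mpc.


v = H0 * d = 70 * 5.9 = 413.0

413.0 km/s


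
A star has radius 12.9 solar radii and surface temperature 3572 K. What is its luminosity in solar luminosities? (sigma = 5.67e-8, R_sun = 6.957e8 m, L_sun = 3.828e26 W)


R = 12.9 * 6.957e8 m = 8.97453e+09 m. L = 4*pi*R^2*sigma*T^4 = 4*pi*(8.97453e+09)^2 * 5.67e-8 * 3572^4 = 9.342479447e+27 W. L/L_sun = 9.342479447e+27 / 3.828e26 = 24.4056

24.4056 L_sun


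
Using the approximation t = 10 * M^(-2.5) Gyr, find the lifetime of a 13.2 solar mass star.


t = 10 * M^(-2.5) = 10 * 13.2^(-2.5) = 0.0158

0.0158 Gyr


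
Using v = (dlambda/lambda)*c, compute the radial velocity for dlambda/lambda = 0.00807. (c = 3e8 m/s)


v = (dlambda/lambda) * c = 0.00807 * 3e8 = 2.421e+06

2.421e+06 m/s


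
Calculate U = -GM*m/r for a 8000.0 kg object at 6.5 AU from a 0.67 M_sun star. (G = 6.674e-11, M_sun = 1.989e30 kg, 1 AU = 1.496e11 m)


M = 0.67 * 1.989e30 kg = 1.33263e+30 kg; r = 6.5 AU * 1.496e11 m/AU = 9.724e+11 m. U = -GM*m/r = -(6.674e-11 * 1.33263e+30 * 8000.0) / 9.724e+11 = -7.317e+11

-7.317e+11 J


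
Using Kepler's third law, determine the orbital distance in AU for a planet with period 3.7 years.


a = P^(2/3) = 3.7^(2/3) = 2.3922

2.3922 AU


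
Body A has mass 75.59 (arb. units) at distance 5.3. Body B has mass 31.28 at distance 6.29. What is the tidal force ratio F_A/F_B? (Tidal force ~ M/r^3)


Ratio = (M1/r1^3) / (M2/r2^3) = (75.59/5.3^3) / (31.28/6.29^3) = 4.0394

4.0394


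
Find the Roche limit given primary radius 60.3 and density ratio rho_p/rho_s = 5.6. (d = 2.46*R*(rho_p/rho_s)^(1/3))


d_Roche = 2.46 * 60.3 * 5.6^(1/3) = 263.4198

263.4198


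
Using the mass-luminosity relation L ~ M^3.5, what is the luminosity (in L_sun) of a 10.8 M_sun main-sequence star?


L/L_sun = (M/M_sun)^3.5 = 10.8^3.5 = 4139.8361

4139.8361 L_sun


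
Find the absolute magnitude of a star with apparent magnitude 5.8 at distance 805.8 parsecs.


M = m - 5*log10(d) + 5 = 5.8 - 5*log10(805.8) + 5 = -3.7311

-3.7311


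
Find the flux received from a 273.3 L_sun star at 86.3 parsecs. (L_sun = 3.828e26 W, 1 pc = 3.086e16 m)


F = L / (4*pi*d^2) = 1.046e+29 / (4*pi*(2.663e+18)^2) = 1.174e-09

1.174e-09 W/m^2


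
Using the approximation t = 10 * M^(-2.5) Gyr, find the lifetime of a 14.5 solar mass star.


t = 10 * M^(-2.5) = 10 * 14.5^(-2.5) = 0.0125

0.0125 Gyr


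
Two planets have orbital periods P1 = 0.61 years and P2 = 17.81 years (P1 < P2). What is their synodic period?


1/P_syn = |1/P1 - 1/P2| = |1/0.61 - 1/17.81| => P_syn = 0.6316

0.6316 years


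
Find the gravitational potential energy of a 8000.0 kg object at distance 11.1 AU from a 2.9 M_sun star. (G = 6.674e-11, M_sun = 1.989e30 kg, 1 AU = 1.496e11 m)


M = 2.9 * 1.989e30 kg = 5.7681e+30 kg; r = 11.1 AU * 1.496e11 m/AU = 1.66056e+12 m. U = -GM*m/r = -(6.674e-11 * 5.7681e+30 * 8000.0) / 1.66056e+12 = -1.855e+12

-1.855e+12 J


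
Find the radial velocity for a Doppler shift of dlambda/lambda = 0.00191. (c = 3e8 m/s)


v = (dlambda/lambda) * c = 0.00191 * 3e8 = 573000.0

573000.0 m/s


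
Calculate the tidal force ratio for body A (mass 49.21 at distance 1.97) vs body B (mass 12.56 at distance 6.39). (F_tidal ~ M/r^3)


Ratio = (M1/r1^3) / (M2/r2^3) = (49.21/1.97^3) / (12.56/6.39^3) = 133.7111

133.7111


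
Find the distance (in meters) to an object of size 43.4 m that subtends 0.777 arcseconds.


D = size / theta_rad, theta_rad = 0.777 * pi/(180*3600) = 3.767e-06, D = 1.152e+07

1.152e+07 m


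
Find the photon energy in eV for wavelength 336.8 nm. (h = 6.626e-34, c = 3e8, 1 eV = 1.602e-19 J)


E = hc/lambda = 6.626e-34 * 3e8 / 3.368e-07 = 5.902e-19 J = 3.6842 eV

3.6842 eV


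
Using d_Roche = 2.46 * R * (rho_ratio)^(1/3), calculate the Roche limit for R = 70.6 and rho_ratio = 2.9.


d_Roche = 2.46 * 70.6 * 2.9^(1/3) = 247.6695

247.6695


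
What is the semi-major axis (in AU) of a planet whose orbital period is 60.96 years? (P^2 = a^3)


a = P^(2/3) = 60.96^(2/3) = 15.4892

15.4892 AU


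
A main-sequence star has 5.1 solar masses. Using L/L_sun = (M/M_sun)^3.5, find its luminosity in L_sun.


L/L_sun = (M/M_sun)^3.5 = 5.1^3.5 = 299.5681

299.5681 L_sun


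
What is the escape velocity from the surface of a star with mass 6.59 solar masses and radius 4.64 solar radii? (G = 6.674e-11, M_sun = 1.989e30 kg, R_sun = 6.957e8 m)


M = 6.59 * 1.989e30 kg = 1.310751e+31 kg; R = 4.64 * 6.957e8 m = 3.228048e+09 m. v_esc = sqrt(2GM/R) = sqrt(2 * 6.674e-11 * 1.310751e+31 / 3.228048e+09) = 736204.0562

736204.0562 m/s


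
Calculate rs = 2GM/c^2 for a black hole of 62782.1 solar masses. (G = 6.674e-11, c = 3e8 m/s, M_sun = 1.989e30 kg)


M = 62782.1 * 1.989e30 kg = 1.248735969e+35 kg. rs = 2GM/c^2 = 2 * 6.674e-11 * 1.248735969e+35 / (3e8)^2 = 1.852e+08

1.852e+08 m


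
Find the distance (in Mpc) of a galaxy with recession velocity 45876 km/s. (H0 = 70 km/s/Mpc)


d = v / H0 = 45876 / 70 = 655.3714

655.3714 Mpc


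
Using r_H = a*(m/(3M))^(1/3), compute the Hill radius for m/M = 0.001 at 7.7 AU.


r_H = a * (m/3M)^(1/3) = 7.7 * (0.001/3)^(1/3) = 0.5339

0.5339 AU


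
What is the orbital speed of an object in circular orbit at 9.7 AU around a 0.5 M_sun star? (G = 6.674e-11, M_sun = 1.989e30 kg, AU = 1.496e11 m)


v = sqrt(GM/r) = sqrt(6.674e-11 * 9.945e+29 / 1.451e+12) = 6763.0692

6763.0692 m/s


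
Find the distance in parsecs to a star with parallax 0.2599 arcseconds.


d = 1/p = 1/0.2599 = 3.8476

3.8476 pc


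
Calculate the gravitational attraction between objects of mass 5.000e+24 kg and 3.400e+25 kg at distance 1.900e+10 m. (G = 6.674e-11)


F = G*m1*m2/r^2 = 6.674e-11 * 5.000e+24 * 3.400e+25 / (1.900e+10)^2 = 6.674e-11 * 1.700e+50 / 3.610e+20 = 3.143e+19

3.143e+19 N


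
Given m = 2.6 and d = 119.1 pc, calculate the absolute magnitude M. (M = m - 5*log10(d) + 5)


M = m - 5*log10(d) + 5 = 2.6 - 5*log10(119.1) + 5 = -2.7796

-2.7796


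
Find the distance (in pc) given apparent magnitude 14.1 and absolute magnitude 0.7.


d = 10^((m - M + 5)/5) = 10^((14.1 - 0.7 + 5)/5) = 4786.3009

4786.3009 pc


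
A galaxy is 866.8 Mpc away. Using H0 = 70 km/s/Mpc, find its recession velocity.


v = H0 * d = 70 * 866.8 = 60676.0

60676.0 km/s


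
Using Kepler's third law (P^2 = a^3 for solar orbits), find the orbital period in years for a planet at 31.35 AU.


P = a^(3/2) = 31.35^1.5 = 175.532

175.532 years


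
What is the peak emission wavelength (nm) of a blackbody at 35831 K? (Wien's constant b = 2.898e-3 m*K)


lam_max = b / T = 2.898e-3 / 35831 = 8.088e-08 m = 80.8797 nm

80.8797 nm


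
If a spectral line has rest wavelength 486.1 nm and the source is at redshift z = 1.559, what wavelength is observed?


lam_obs = lam_emit * (1 + z) = 486.1 * (1 + 1.559) = 1243.9299

1243.9299 nm


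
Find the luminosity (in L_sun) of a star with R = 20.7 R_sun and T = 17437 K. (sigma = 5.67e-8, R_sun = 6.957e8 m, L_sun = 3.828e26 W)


R = 20.7 * 6.957e8 m = 1.440099e+10 m. L = 4*pi*R^2*sigma*T^4 = 4*pi*(1.440099e+10)^2 * 5.67e-8 * 17437^4 = 1.366044008e+31 W. L/L_sun = 1.366044008e+31 / 3.828e26 = 35685.5802

35685.5802 L_sun


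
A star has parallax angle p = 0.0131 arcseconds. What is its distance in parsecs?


d = 1/p = 1/0.0131 = 76.3359

76.3359 pc


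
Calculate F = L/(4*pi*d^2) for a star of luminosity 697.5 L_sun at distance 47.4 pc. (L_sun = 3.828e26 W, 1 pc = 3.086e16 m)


F = L / (4*pi*d^2) = 2.670e+29 / (4*pi*(1.463e+18)^2) = 9.930e-09

9.930e-09 W/m^2


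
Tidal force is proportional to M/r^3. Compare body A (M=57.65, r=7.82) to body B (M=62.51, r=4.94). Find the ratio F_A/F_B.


Ratio = (M1/r1^3) / (M2/r2^3) = (57.65/7.82^3) / (62.51/4.94^3) = 0.2325

0.2325


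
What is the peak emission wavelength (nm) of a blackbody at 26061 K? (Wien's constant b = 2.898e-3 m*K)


lam_max = b / T = 2.898e-3 / 26061 = 1.112e-07 m = 111.2006 nm

111.2006 nm


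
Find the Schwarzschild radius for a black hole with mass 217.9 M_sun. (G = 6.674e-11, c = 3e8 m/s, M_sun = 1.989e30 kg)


M = 217.9 * 1.989e30 kg = 4.334031e+32 kg. rs = 2GM/c^2 = 2 * 6.674e-11 * 4.334031e+32 / (3e8)^2 = 642784.9532

642784.9532 m


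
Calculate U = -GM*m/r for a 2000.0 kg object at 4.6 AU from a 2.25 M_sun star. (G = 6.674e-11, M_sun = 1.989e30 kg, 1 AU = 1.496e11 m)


M = 2.25 * 1.989e30 kg = 4.47525e+30 kg; r = 4.6 AU * 1.496e11 m/AU = 6.8816e+11 m. U = -GM*m/r = -(6.674e-11 * 4.47525e+30 * 2000.0) / 6.8816e+11 = -8.680e+11

-8.680e+11 J


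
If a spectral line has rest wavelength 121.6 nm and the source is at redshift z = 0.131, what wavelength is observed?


lam_obs = lam_emit * (1 + z) = 121.6 * (1 + 0.131) = 137.5296

137.5296 nm


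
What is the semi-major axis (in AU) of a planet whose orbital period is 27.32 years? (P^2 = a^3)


a = P^(2/3) = 27.32^(2/3) = 9.071

9.071 AU


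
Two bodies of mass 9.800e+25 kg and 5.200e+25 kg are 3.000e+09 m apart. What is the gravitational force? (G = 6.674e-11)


F = G*m1*m2/r^2 = 6.674e-11 * 9.800e+25 * 5.200e+25 / (3.000e+09)^2 = 6.674e-11 * 5.096e+51 / 9.000e+18 = 3.779e+22

3.779e+22 N


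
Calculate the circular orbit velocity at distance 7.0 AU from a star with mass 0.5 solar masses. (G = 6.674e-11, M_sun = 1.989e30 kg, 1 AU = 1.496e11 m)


v = sqrt(GM/r) = sqrt(6.674e-11 * 9.945e+29 / 1.047e+12) = 7961.2393

7961.2393 m/s


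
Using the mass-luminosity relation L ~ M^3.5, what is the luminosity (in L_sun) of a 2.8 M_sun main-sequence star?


L/L_sun = (M/M_sun)^3.5 = 2.8^3.5 = 36.7327

36.7327 L_sun


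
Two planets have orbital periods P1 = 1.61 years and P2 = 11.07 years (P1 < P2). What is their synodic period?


1/P_syn = |1/P1 - 1/P2| = |1/1.61 - 1/11.07| => P_syn = 1.884

1.884 years


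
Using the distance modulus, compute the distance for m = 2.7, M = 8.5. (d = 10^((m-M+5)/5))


d = 10^((m - M + 5)/5) = 10^((2.7 - 8.5 + 5)/5) = 0.6918

0.6918 pc


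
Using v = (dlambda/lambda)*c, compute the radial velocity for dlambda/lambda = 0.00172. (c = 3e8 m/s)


v = (dlambda/lambda) * c = 0.00172 * 3e8 = 516000.0

516000.0 m/s


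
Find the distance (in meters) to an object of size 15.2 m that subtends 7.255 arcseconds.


D = size / theta_rad, theta_rad = 7.255 * pi/(180*3600) = 3.517e-05, D = 432146.8029

432146.8029 m


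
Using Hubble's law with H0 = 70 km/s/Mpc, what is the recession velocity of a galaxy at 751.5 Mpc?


v = H0 * d = 70 * 751.5 = 52605.0

52605.0 km/s


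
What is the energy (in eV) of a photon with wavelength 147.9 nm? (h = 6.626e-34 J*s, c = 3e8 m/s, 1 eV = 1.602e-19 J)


E = hc/lambda = 6.626e-34 * 3e8 / 1.479e-07 = 1.344e-18 J = 8.3896 eV

8.3896 eV


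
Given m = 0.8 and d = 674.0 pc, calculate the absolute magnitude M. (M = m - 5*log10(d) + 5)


M = m - 5*log10(d) + 5 = 0.8 - 5*log10(674.0) + 5 = -8.3433

-8.3433


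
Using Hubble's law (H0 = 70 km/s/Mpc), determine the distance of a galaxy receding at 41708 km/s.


d = v / H0 = 41708 / 70 = 595.8286

595.8286 Mpc


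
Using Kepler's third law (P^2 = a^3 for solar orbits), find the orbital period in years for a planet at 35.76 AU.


P = a^(3/2) = 35.76^1.5 = 213.8436

213.8436 years


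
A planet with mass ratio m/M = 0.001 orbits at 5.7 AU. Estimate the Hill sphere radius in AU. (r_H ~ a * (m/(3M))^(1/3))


r_H = a * (m/3M)^(1/3) = 5.7 * (0.001/3)^(1/3) = 0.3952

0.3952 AU


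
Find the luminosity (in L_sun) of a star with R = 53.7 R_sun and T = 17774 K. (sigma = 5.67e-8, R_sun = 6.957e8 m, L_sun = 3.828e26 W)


R = 53.7 * 6.957e8 m = 3.735909e+10 m. L = 4*pi*R^2*sigma*T^4 = 4*pi*(3.735909e+10)^2 * 5.67e-8 * 17774^4 = 9.924901479e+31 W. L/L_sun = 9.924901479e+31 / 3.828e26 = 259271.1985

259271.1985 L_sun


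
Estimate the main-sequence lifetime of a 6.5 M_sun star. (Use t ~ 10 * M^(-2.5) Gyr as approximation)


t = 10 * M^(-2.5) = 10 * 6.5^(-2.5) = 0.0928

0.0928 Gyr


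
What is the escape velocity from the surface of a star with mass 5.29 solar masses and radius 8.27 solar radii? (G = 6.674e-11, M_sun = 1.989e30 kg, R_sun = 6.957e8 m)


M = 5.29 * 1.989e30 kg = 1.052181e+31 kg; R = 8.27 * 6.957e8 m = 5.753439e+09 m. v_esc = sqrt(2GM/R) = sqrt(2 * 6.674e-11 * 1.052181e+31 / 5.753439e+09) = 494071.2353

494071.2353 m/s


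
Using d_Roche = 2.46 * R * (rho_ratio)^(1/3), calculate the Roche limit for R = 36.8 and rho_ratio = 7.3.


d_Roche = 2.46 * 36.8 * 7.3^(1/3) = 175.6132

175.6132


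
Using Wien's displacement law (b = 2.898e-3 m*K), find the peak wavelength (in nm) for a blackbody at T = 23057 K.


lam_max = b / T = 2.898e-3 / 23057 = 1.257e-07 m = 125.6885 nm

125.6885 nm


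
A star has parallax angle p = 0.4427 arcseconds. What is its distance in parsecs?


d = 1/p = 1/0.4427 = 2.2589

2.2589 pc


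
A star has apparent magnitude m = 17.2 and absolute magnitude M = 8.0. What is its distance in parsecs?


d = 10^((m - M + 5)/5) = 10^((17.2 - 8.0 + 5)/5) = 691.831

691.831 pc


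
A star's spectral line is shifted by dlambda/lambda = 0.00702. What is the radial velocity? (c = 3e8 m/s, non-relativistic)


v = (dlambda/lambda) * c = 0.00702 * 3e8 = 2.106e+06

2.106e+06 m/s


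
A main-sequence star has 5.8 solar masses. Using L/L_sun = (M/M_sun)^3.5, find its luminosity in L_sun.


L/L_sun = (M/M_sun)^3.5 = 5.8^3.5 = 469.8919

469.8919 L_sun


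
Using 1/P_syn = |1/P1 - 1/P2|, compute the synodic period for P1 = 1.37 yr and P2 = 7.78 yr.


1/P_syn = |1/P1 - 1/P2| = |1/1.37 - 1/7.78| => P_syn = 1.6628

1.6628 years


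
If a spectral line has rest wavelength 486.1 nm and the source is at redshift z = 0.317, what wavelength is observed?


lam_obs = lam_emit * (1 + z) = 486.1 * (1 + 0.317) = 640.1937

640.1937 nm


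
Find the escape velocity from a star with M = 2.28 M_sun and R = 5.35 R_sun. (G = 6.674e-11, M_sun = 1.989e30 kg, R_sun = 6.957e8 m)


M = 2.28 * 1.989e30 kg = 4.53492e+30 kg; R = 5.35 * 6.957e8 m = 3.721995e+09 m. v_esc = sqrt(2GM/R) = sqrt(2 * 6.674e-11 * 4.53492e+30 / 3.721995e+09) = 403278.4557

403278.4557 m/s


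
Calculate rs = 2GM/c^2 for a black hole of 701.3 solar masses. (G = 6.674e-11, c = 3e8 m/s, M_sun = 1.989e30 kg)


M = 701.3 * 1.989e30 kg = 1.3948857e+33 kg. rs = 2GM/c^2 = 2 * 6.674e-11 * 1.3948857e+33 / (3e8)^2 = 2.069e+06

2.069e+06 m


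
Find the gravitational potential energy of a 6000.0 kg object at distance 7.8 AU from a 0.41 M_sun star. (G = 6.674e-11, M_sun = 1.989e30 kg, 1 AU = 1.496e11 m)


M = 0.41 * 1.989e30 kg = 8.1549e+29 kg; r = 7.8 AU * 1.496e11 m/AU = 1.16688e+12 m. U = -GM*m/r = -(6.674e-11 * 8.1549e+29 * 6000.0) / 1.16688e+12 = -2.799e+11

-2.799e+11 J


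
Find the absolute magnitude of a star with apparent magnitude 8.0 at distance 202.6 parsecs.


M = m - 5*log10(d) + 5 = 8.0 - 5*log10(202.6) + 5 = 1.4668

1.4668


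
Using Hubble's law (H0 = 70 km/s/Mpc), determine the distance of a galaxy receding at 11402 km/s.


d = v / H0 = 11402 / 70 = 162.8857

162.8857 Mpc


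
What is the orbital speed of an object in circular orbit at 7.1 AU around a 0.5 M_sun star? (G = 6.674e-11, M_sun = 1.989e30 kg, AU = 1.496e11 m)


v = sqrt(GM/r) = sqrt(6.674e-11 * 9.945e+29 / 1.062e+12) = 7904.9754

7904.9754 m/s


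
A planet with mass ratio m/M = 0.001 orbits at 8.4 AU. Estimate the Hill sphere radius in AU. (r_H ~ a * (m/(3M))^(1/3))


r_H = a * (m/3M)^(1/3) = 8.4 * (0.001/3)^(1/3) = 0.5824

0.5824 AU


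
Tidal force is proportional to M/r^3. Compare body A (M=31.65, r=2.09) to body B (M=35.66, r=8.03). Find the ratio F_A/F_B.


Ratio = (M1/r1^3) / (M2/r2^3) = (31.65/2.09^3) / (35.66/8.03^3) = 50.3385

50.3385


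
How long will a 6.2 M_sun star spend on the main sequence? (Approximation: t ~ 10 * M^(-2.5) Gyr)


t = 10 * M^(-2.5) = 10 * 6.2^(-2.5) = 0.1045

0.1045 Gyr


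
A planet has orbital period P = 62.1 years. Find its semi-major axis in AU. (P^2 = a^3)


a = P^(2/3) = 62.1^(2/3) = 15.6817

15.6817 AU


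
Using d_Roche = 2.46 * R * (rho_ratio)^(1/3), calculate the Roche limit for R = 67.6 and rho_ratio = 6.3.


d_Roche = 2.46 * 67.6 * 6.3^(1/3) = 307.1345

307.1345


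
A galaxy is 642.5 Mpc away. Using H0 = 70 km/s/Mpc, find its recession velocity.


v = H0 * d = 70 * 642.5 = 44975.0

44975.0 km/s


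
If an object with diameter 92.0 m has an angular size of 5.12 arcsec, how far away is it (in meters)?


D = size / theta_rad, theta_rad = 5.12 * pi/(180*3600) = 2.482e-05, D = 3.706e+06

3.706e+06 m


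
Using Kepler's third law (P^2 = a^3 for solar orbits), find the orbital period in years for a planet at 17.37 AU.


P = a^(3/2) = 17.37^1.5 = 72.3935

72.3935 years


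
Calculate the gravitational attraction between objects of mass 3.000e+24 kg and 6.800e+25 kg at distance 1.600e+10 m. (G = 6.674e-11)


F = G*m1*m2/r^2 = 6.674e-11 * 3.000e+24 * 6.800e+25 / (1.600e+10)^2 = 6.674e-11 * 2.040e+50 / 2.560e+20 = 5.318e+19

5.318e+19 N


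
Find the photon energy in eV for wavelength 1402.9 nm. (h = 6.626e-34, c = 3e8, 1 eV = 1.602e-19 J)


E = hc/lambda = 6.626e-34 * 3e8 / 1.403e-06 = 1.417e-19 J = 0.8845 eV

0.8845 eV


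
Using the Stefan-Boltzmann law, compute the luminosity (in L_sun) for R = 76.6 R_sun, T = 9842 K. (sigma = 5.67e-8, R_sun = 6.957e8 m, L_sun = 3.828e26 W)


R = 76.6 * 6.957e8 m = 5.329062e+10 m. L = 4*pi*R^2*sigma*T^4 = 4*pi*(5.329062e+10)^2 * 5.67e-8 * 9842^4 = 1.898575672e+31 W. L/L_sun = 1.898575672e+31 / 3.828e26 = 49597.0656

49597.0656 L_sun


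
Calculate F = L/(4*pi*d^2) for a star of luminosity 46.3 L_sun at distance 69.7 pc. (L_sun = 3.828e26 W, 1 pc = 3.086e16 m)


F = L / (4*pi*d^2) = 1.772e+28 / (4*pi*(2.151e+18)^2) = 3.048e-10

3.048e-10 W/m^2


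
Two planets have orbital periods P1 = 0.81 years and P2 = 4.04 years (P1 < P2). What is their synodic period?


1/P_syn = |1/P1 - 1/P2| = |1/0.81 - 1/4.04| => P_syn = 1.0131

1.0131 years


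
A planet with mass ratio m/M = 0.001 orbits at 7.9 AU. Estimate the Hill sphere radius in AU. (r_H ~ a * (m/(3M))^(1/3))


r_H = a * (m/3M)^(1/3) = 7.9 * (0.001/3)^(1/3) = 0.5478

0.5478 AU


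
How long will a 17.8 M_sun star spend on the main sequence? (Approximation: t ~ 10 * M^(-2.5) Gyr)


t = 10 * M^(-2.5) = 10 * 17.8^(-2.5) = 0.0075

0.0075 Gyr


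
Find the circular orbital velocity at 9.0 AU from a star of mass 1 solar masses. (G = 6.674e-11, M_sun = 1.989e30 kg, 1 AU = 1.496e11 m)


v = sqrt(GM/r) = sqrt(6.674e-11 * 1.989e+30 / 1.346e+12) = 9929.4099

9929.4099 m/s


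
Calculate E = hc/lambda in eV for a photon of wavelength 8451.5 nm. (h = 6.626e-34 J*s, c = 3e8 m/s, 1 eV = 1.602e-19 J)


E = hc/lambda = 6.626e-34 * 3e8 / 8.452e-06 = 2.352e-20 J = 0.1468 eV

0.1468 eV


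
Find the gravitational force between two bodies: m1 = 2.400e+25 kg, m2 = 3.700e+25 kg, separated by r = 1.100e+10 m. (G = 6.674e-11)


F = G*m1*m2/r^2 = 6.674e-11 * 2.400e+25 * 3.700e+25 / (1.100e+10)^2 = 6.674e-11 * 8.880e+50 / 1.210e+20 = 4.898e+20

4.898e+20 N


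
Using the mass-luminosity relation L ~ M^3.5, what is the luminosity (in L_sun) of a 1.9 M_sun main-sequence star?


L/L_sun = (M/M_sun)^3.5 = 1.9^3.5 = 9.4545

9.4545 L_sun


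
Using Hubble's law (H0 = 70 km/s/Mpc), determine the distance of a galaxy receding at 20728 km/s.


d = v / H0 = 20728 / 70 = 296.1143

296.1143 Mpc


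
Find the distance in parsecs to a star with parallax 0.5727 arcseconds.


d = 1/p = 1/0.5727 = 1.7461

1.7461 pc


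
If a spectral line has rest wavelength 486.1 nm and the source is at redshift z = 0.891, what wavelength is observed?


lam_obs = lam_emit * (1 + z) = 486.1 * (1 + 0.891) = 919.2151

919.2151 nm


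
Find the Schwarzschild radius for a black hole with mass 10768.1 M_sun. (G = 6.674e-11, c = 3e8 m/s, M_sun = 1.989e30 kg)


M = 10768.1 * 1.989e30 kg = 2.14177509e+34 kg. rs = 2GM/c^2 = 2 * 6.674e-11 * 2.14177509e+34 / (3e8)^2 = 3.176e+07

3.176e+07 m


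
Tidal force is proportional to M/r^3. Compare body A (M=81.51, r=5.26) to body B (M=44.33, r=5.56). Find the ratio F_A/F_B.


Ratio = (M1/r1^3) / (M2/r2^3) = (81.51/5.26^3) / (44.33/5.56^3) = 2.1716

2.1716


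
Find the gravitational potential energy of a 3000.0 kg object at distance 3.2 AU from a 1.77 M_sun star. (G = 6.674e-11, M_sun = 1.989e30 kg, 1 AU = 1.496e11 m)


M = 1.77 * 1.989e30 kg = 3.52053e+30 kg; r = 3.2 AU * 1.496e11 m/AU = 4.7872e+11 m. U = -GM*m/r = -(6.674e-11 * 3.52053e+30 * 3000.0) / 4.7872e+11 = -1.472e+12

-1.472e+12 J


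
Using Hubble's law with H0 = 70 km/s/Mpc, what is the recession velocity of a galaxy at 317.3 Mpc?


v = H0 * d = 70 * 317.3 = 22211.0

22211.0 km/s


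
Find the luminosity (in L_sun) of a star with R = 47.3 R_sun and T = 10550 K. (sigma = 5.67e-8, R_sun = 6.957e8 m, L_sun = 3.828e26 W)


R = 47.3 * 6.957e8 m = 3.290661e+10 m. L = 4*pi*R^2*sigma*T^4 = 4*pi*(3.290661e+10)^2 * 5.67e-8 * 10550^4 = 9.558044533e+30 W. L/L_sun = 9.558044533e+30 / 3.828e26 = 24968.7684

24968.7684 L_sun


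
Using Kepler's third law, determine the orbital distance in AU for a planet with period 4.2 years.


a = P^(2/3) = 4.2^(2/3) = 2.6032

2.6032 AU


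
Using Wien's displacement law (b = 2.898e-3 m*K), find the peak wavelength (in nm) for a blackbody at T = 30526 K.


lam_max = b / T = 2.898e-3 / 30526 = 9.494e-08 m = 94.9355 nm

94.9355 nm


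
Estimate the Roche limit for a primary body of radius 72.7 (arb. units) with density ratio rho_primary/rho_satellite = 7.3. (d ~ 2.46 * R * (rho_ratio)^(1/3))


d_Roche = 2.46 * 72.7 * 7.3^(1/3) = 346.9316

346.9316


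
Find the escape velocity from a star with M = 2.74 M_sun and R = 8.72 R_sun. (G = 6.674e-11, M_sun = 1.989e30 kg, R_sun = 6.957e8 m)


M = 2.74 * 1.989e30 kg = 5.44986e+30 kg; R = 8.72 * 6.957e8 m = 6.066504e+09 m. v_esc = sqrt(2GM/R) = sqrt(2 * 6.674e-11 * 5.44986e+30 / 6.066504e+09) = 346283.2842

346283.2842 m/s


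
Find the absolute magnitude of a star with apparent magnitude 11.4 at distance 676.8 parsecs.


M = m - 5*log10(d) + 5 = 11.4 - 5*log10(676.8) + 5 = 2.2477

2.2477


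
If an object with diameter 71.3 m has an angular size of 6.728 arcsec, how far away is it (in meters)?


D = size / theta_rad, theta_rad = 6.728 * pi/(180*3600) = 3.262e-05, D = 2.186e+06

2.186e+06 m


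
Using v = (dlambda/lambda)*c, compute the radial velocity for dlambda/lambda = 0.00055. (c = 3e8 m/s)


v = (dlambda/lambda) * c = 0.00055 * 3e8 = 165000.0

165000.0 m/s


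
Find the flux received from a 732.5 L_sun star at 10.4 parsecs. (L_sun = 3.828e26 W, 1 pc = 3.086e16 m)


F = L / (4*pi*d^2) = 2.804e+29 / (4*pi*(3.209e+17)^2) = 2.166e-07

2.166e-07 W/m^2


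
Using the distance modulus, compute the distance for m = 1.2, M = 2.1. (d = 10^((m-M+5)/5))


d = 10^((m - M + 5)/5) = 10^((1.2 - 2.1 + 5)/5) = 6.6069

6.6069 pc


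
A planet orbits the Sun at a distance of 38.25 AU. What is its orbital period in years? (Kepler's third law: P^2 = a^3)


P = a^(3/2) = 38.25^1.5 = 236.5632

236.5632 years


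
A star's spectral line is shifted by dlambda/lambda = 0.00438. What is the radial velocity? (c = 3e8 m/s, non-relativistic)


v = (dlambda/lambda) * c = 0.00438 * 3e8 = 1.314e+06

1.314e+06 m/s


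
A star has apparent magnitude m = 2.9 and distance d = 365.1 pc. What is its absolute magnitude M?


M = m - 5*log10(d) + 5 = 2.9 - 5*log10(365.1) + 5 = -4.9121

-4.9121


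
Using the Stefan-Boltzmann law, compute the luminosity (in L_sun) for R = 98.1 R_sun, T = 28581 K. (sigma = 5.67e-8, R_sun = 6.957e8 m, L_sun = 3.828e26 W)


R = 98.1 * 6.957e8 m = 6.824817e+10 m. L = 4*pi*R^2*sigma*T^4 = 4*pi*(6.824817e+10)^2 * 5.67e-8 * 28581^4 = 2.214545584e+33 W. L/L_sun = 2.214545584e+33 / 3.828e26 = 5.785e+06

5.785e+06 L_sun


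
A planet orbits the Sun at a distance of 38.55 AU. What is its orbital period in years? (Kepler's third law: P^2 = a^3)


P = a^(3/2) = 38.55^1.5 = 239.3517

239.3517 years


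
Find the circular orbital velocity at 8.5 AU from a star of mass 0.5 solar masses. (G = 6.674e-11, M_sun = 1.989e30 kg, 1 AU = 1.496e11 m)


v = sqrt(GM/r) = sqrt(6.674e-11 * 9.945e+29 / 1.272e+12) = 7224.7069

7224.7069 m/s


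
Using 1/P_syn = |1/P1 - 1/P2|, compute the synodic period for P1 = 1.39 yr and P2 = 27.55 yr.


1/P_syn = |1/P1 - 1/P2| = |1/1.39 - 1/27.55| => P_syn = 1.4639

1.4639 years


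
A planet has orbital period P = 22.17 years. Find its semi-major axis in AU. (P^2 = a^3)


a = P^(2/3) = 22.17^(2/3) = 7.8918

7.8918 AU


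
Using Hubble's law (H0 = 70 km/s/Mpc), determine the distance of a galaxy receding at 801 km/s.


d = v / H0 = 801 / 70 = 11.4429

11.4429 Mpc


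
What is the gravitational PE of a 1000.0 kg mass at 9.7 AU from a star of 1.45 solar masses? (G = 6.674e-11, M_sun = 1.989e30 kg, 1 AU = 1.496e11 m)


M = 1.45 * 1.989e30 kg = 2.88405e+30 kg; r = 9.7 AU * 1.496e11 m/AU = 1.45112e+12 m. U = -GM*m/r = -(6.674e-11 * 2.88405e+30 * 1000.0) / 1.45112e+12 = -1.326e+11

-1.326e+11 J


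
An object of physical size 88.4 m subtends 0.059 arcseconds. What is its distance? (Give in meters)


D = size / theta_rad, theta_rad = 0.059 * pi/(180*3600) = 2.860e-07, D = 3.090e+08

3.090e+08 m


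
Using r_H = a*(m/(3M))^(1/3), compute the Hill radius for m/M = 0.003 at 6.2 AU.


r_H = a * (m/3M)^(1/3) = 6.2 * (0.003/3)^(1/3) = 0.62

0.62 AU


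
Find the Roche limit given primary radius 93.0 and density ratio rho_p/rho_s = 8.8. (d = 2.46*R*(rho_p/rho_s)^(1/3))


d_Roche = 2.46 * 93.0 * 8.8^(1/3) = 472.3301

472.3301


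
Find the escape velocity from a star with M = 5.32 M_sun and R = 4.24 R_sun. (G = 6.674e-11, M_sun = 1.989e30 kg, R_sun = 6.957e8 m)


M = 5.32 * 1.989e30 kg = 1.058148e+31 kg; R = 4.24 * 6.957e8 m = 2.949768e+09 m. v_esc = sqrt(2GM/R) = sqrt(2 * 6.674e-11 * 1.058148e+31 / 2.949768e+09) = 691970.176

691970.176 m/s


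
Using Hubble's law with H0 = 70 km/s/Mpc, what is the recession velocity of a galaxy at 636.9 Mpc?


v = H0 * d = 70 * 636.9 = 44583.0

44583.0 km/s
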